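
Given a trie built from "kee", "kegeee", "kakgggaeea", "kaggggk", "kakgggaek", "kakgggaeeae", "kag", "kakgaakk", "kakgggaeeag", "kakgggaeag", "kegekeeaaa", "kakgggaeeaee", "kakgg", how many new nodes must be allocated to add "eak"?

3

No existing word starts with "e", so every character of "eak" needs a new node.
3 − 0 = 3 new nodes.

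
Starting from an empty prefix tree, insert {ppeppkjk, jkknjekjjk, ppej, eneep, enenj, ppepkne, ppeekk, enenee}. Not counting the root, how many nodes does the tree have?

Insert word by word; a character creates a node only if that edge doesn't already exist:
  "ppeppkjk" → 8 new (p, p, e, p, p, k, j, k)
  "jkknjekjjk" → 10 new (j, k, k, n, j, e, k, j, j, k)
  "ppej" → prefix "ppe" already present; 1 new (j)
  "eneep" → 5 new (e, n, e, e, p)
  "enenj" → prefix "ene" already present; 2 new (n, j)
  "ppepkne" → prefix "ppep" already present; 3 new (k, n, e)
  "ppeekk" → prefix "ppe" already present; 3 new (e, k, k)
  "enenee" → prefix "enen" already present; 2 new (e, e)
Total nodes = 8 + 10 + 1 + 5 + 2 + 3 + 3 + 2 = 34

34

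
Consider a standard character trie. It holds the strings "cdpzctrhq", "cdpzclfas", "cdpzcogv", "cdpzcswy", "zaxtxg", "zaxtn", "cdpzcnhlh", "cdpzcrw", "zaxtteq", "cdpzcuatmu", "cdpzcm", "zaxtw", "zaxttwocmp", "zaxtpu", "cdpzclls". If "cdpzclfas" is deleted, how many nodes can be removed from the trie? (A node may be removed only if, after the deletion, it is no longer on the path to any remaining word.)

After clearing the end-marker at "cdpzclfas", prune upward until reaching a node still needed by another word.
The suffix "fas" (3 nodes) is used only by "cdpzclfas"; the node for "cdpzcl" still has the child "l", so pruning stops there.
Nodes removed: 3

3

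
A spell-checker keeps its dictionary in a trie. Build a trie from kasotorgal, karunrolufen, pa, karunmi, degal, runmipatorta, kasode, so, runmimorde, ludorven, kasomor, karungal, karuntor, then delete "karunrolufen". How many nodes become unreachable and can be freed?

7

A node on "karunrolufen"'s path can go only if nothing else ends at it or branches off below it.
The suffix "rolufen" (7 nodes) is used only by "karunrolufen"; the node for "karun" still has the child "m", so pruning stops there.
Nodes removed: 7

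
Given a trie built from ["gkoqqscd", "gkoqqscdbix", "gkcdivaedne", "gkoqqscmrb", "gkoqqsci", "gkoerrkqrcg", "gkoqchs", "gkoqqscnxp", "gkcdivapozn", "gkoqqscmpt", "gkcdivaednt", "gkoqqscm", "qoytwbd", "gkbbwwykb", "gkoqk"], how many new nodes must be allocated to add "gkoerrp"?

1

Walking "gkoerrp" from the root, the first 6 characters ("gkoerr") follow existing edges; "p" is the first miss.
Each of the 1 remaining characters creates one node.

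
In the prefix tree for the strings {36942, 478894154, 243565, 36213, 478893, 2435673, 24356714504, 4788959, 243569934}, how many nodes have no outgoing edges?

9

A leaf is a node with no children — equivalently, the end of a word that is not a proper prefix of any other stored word.
Those words: "243565", "24356714504", "2435673", "243569934", "36213", "36942", "478893", "478894154", "4788959"
Leaf count: 9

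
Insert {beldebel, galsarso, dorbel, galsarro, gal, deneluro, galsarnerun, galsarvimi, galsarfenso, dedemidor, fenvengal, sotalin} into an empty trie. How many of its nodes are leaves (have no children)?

11

Leaves are exactly the stored words that no other stored word extends.
Those words: "beldebel", "dedemidor", "deneluro", "dorbel", "fenvengal", "galsarfenso", "galsarnerun", "galsarro", "galsarso", "galsarvimi", "sotalin"
Leaf count: 11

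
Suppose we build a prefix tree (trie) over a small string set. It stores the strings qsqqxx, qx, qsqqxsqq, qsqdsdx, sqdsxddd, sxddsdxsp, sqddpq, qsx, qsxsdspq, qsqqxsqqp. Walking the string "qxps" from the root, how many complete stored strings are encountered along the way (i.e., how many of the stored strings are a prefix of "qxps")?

1

Walk "qxps" from the root; an end-of-word marker is hit whenever a stored word is a prefix of "qxps".
Prefixes of the query that are stored words: "qx"
Count: 1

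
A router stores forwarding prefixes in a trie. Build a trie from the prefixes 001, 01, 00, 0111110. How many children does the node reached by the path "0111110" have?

Walk "0111110" from the root, arriving at one node.
No stored string extends past "0111110".
That node has 0 child edges.

0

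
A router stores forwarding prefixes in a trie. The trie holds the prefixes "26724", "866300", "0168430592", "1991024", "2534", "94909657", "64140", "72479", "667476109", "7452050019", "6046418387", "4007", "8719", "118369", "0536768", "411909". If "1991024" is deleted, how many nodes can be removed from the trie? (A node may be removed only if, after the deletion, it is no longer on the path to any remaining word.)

A node on "1991024"'s path can go only if nothing else ends at it or branches off below it.
The suffix "991024" (6 nodes) is used only by "1991024"; the node for "1" still has the child "1", so pruning stops there.
Nodes removed: 6

6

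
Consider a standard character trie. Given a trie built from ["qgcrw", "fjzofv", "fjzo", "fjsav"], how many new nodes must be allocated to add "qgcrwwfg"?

3

Walking "qgcrwwfg" from the root, the first 5 characters ("qgcrw") follow existing edges; "w" is the first miss.
New nodes needed: |"qgcrwwfg"| − 5 = 8 − 5 = 3.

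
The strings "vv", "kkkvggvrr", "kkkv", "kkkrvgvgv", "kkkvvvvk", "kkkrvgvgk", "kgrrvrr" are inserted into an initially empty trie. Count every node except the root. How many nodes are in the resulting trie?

For each word, the new-node count is its length minus the longest prefix already in the trie:
  "vv" → 2 new (v, v)
  "kkkvggvrr" → 9 new (k, k, k, v, g, g, v, r, r)
  "kkkv" → prefix "kkkv" already present; 0 new (none)
  "kkkrvgvgv" → prefix "kkk" already present; 6 new (r, v, g, v, g, v)
  "kkkvvvvk" → prefix "kkkv" already present; 4 new (v, v, v, k)
  "kkkrvgvgk" → prefix "kkkrvgvg" already present; 1 new (k)
  "kgrrvrr" → prefix "k" already present; 6 new (g, r, r, v, r, r)
Total nodes = 2 + 9 + 0 + 6 + 4 + 1 + 6 = 28

28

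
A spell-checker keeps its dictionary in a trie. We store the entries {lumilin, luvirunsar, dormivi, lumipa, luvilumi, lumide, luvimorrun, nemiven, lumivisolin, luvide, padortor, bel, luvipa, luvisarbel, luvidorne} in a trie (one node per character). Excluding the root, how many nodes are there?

75

Insert word by word; a character creates a node only if that edge doesn't already exist:
  "lumilin" → 7 new (l, u, m, i, l, i, n)
  "luvirunsar" → prefix "lu" already present; 8 new (v, i, r, u, n, s, a, r)
  "dormivi" → 7 new (d, o, r, m, i, v, i)
  "lumipa" → prefix "lumi" already present; 2 new (p, a)
  "luvilumi" → prefix "luvi" already present; 4 new (l, u, m, i)
  "lumide" → prefix "lumi" already present; 2 new (d, e)
  "luvimorrun" → prefix "luvi" already present; 6 new (m, o, r, r, u, n)
  "nemiven" → 7 new (n, e, m, i, v, e, n)
  "lumivisolin" → prefix "lumi" already present; 7 new (v, i, s, o, l, i, n)
  "luvide" → prefix "luvi" already present; 2 new (d, e)
  "padortor" → 8 new (p, a, d, o, r, t, o, r)
  "bel" → 3 new (b, e, l)
  "luvipa" → prefix "luvi" already present; 2 new (p, a)
  "luvisarbel" → prefix "luvi" already present; 6 new (s, a, r, b, e, l)
  "luvidorne" → prefix "luvid" already present; 4 new (o, r, n, e)
Total nodes = 7 + 8 + 7 + 2 + 4 + 2 + 6 + 7 + 7 + 2 + 8 + 3 + 2 + 6 + 4 = 75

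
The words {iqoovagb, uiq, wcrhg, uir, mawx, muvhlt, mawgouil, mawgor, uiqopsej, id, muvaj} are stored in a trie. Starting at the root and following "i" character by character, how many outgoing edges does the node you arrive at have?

2

The children of the "i" node are the distinct next characters among strings starting with "i".
Characters that immediately follow "i" among the stored strings: {d, q}.
That node has 2 child edges.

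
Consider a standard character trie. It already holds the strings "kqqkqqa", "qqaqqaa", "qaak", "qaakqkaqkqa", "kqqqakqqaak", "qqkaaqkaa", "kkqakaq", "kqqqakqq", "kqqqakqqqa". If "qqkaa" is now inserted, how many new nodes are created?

0

"qqkaa" is already a full path in the trie; only an end-marker is added.
No new nodes are needed: 0.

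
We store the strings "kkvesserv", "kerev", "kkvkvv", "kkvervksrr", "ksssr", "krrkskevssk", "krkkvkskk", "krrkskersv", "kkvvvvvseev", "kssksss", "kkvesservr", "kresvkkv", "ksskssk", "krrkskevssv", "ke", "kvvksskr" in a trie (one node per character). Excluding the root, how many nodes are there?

74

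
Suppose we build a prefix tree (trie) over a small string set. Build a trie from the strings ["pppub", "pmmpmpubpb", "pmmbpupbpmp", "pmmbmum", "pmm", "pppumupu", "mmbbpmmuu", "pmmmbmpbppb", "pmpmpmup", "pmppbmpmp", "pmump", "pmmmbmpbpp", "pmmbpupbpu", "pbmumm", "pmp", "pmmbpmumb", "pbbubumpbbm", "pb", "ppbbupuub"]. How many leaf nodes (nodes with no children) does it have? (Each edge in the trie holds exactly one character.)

Leaves are exactly the stored words that no other stored word extends.
Those words: "mmbbpmmuu", "pbbubumpbbm", "pbmumm", "pmmbmum", "pmmbpmumb", "pmmbpupbpmp", "pmmbpupbpu", "pmmmbmpbppb", "pmmpmpubpb", "pmpmpmup", "pmppbmpmp", "pmump", "ppbbupuub", "pppub", "pppumupu"
Leaf count: 15

15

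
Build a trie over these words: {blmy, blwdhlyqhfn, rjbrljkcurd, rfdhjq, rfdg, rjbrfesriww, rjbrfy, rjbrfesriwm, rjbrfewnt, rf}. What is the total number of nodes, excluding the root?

42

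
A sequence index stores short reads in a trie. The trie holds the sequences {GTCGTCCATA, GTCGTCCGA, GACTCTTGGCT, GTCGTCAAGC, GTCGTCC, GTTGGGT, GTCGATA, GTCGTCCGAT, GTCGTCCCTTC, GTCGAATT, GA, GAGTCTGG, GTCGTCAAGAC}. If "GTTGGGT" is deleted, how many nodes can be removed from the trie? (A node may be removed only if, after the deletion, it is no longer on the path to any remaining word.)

5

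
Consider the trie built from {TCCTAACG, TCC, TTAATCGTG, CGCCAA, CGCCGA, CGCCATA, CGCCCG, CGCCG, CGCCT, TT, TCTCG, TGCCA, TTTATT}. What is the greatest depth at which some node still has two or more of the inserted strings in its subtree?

5

Equivalently: take the maximum, over all pairs, of their longest common prefix length.
e.g. "CGCCAA" and "CGCCATA" share the prefix "CGCCA" of length 5; no pair shares a longer one.
Longest shared-prefix length: 5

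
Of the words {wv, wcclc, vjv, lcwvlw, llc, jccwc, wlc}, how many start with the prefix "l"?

2

Filter for entries beginning with "l":
Matches: "lcwvlw", "llc"
Count: 2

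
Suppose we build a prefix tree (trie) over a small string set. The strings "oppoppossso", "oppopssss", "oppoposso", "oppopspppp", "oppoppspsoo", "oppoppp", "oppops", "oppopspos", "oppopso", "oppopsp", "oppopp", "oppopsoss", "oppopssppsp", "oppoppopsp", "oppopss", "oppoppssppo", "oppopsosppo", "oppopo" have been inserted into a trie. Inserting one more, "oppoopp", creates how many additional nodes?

Walking "oppoopp" from the root, the first 4 characters ("oppo") follow existing edges; "o" is the first miss.
New nodes needed: |"oppoopp"| − 4 = 7 − 4 = 3.

3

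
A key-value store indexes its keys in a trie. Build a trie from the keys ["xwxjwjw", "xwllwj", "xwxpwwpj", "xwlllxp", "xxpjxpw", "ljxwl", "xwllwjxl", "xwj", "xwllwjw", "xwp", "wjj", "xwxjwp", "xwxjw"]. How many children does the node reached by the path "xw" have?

4

Follow the path "xw" to its node, then look at its outgoing edges.
Distinct next characters after "xw": j, l, p, x.
That node has 4 child edges.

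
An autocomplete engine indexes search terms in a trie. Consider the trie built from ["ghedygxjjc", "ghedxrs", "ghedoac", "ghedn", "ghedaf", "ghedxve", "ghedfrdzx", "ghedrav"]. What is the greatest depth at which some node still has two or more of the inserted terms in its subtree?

5

Look for the deepest trie node that still has at least two words in its subtree.
"ghedxrs" and "ghedxve" agree on "ghedx" (5 characters) before diverging; nothing deeper is shared.
Longest shared-prefix length: 5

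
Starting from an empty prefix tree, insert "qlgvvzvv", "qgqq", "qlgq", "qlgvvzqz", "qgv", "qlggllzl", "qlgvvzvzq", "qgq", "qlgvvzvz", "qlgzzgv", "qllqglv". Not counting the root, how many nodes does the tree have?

Count nodes per top-level branch (shared prefixes stored once):
  'q'-branch (qgq, qgqq, qgv, qlggllzl, qlgq, qlgvvzqz, qlgvvzvv, qlgvvzvz, qlgvvzvzq, qlgzzgv, qllqglv): 31 nodes
Sum: 31

31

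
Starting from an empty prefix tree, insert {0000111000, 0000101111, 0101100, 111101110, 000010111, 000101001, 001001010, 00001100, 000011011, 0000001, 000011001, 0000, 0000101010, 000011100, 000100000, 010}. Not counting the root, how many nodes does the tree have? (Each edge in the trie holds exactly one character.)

Count nodes per top-level branch (shared prefixes stored once):
  '0'-branch (0000, 0000001, 0000101010, 000010111, 0000101111, 00001100, 000011001, 000011011, 000011100, 0000111000, 000100000, 000101001, 001001010, 010, 0101100): 49 nodes
  '1'-branch (111101110): 9 nodes
Sum: 58

58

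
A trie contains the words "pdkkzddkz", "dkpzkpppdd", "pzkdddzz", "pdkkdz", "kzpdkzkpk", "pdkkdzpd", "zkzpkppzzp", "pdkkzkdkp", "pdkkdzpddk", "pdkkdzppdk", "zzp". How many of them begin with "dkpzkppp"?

1

Walk to "dkpzkppp"; the words in its subtree are exactly those with that prefix.
Words under "dkpzkppp": dkpzkpppdd
Count: 1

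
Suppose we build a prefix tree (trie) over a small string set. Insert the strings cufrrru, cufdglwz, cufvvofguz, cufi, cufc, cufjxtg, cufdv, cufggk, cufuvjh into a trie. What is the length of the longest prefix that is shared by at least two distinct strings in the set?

4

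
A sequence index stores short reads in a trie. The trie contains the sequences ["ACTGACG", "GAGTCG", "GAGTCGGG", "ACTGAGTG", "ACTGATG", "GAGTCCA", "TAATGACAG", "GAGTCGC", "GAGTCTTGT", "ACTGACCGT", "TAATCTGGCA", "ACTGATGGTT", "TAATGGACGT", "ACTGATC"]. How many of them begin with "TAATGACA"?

Traverse to the node for "TAATGACA", then collect every word in that subtree.
Words under "TAATGACA": TAATGACAG
Count: 1

1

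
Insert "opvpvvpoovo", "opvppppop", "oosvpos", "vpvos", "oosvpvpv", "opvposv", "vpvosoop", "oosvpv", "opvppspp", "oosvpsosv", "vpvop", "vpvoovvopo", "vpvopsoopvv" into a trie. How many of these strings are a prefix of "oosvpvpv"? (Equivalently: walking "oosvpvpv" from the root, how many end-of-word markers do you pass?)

2

Check each prefix of "oosvpvpv" against the stored set — each match is an end-marker on the path.
Prefixes of the query that are stored words: "oosvpv", "oosvpvpv"
Count: 2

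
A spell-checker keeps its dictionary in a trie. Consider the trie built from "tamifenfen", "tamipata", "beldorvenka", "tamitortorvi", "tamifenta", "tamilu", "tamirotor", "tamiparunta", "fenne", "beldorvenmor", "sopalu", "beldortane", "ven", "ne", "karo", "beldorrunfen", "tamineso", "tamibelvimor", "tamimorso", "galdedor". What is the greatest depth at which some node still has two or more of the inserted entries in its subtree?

Equivalently: take the maximum, over all pairs, of their longest common prefix length.
e.g. "beldorvenka" and "beldorvenmor" share the prefix "beldorven" of length 9; no pair shares a longer one.
Longest shared-prefix length: 9

9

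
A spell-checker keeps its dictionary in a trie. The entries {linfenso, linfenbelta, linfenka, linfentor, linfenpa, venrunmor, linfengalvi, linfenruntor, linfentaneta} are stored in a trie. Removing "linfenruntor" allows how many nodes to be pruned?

After clearing the end-marker at "linfenruntor", prune upward until reaching a node still needed by another word.
The suffix "runtor" (6 nodes) is used only by "linfenruntor"; the node for "linfen" still has the child "s", so pruning stops there.
Nodes removed: 6

6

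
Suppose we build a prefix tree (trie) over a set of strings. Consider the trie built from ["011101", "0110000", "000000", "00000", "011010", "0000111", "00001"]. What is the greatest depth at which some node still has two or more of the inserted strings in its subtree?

5

The deepest shared node is where two words last agree before diverging.
e.g. "00000" and "000000" share the prefix "00000" of length 5; no pair shares a longer one.
Longest shared-prefix length: 5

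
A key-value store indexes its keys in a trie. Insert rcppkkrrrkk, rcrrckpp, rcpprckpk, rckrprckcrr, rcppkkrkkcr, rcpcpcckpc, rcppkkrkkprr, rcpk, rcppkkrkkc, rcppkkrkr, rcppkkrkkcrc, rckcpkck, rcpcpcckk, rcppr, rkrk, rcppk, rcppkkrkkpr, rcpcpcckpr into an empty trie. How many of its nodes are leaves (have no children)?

A leaf is a node with no children — equivalently, the end of a word that is not a proper prefix of any other stored word.
Those words: "rckcpkck", "rckrprckcrr", "rcpcpcckk", "rcpcpcckpc", "rcpcpcckpr", "rcpk", "rcppkkrkkcrc", "rcppkkrkkprr", "rcppkkrkr", "rcppkkrrrkk", "rcpprckpk", "rcrrckpp", "rkrk"
Leaf count: 13

13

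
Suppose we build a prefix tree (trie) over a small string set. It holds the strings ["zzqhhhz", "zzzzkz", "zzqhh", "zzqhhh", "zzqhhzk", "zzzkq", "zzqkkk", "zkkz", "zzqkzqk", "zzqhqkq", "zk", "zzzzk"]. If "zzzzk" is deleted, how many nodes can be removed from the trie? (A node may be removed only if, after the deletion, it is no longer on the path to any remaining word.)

0

After clearing the end-marker at "zzzzk", prune upward until reaching a node still needed by another word.
Every node on "zzzzk" is still needed (e.g. by "zzzzkz"), so nothing is freed.
Nodes removed: 0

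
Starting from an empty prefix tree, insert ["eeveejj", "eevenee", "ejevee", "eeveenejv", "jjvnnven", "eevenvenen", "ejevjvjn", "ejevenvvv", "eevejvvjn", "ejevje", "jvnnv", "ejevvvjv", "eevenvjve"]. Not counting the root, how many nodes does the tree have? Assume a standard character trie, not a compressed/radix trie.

57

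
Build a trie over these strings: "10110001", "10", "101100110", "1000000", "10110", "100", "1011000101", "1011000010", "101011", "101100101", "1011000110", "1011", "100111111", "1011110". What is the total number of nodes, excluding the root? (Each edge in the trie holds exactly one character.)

37

Trace insertions, counting only characters that open a new branch:
  "10110001" → 8 new (1, 0, 1, 1, 0, 0, 0, 1)
  "10" → prefix "10" already present; 0 new (none)
  "101100110" → prefix "101100" already present; 3 new (1, 1, 0)
  "1000000" → prefix "10" already present; 5 new (0, 0, 0, 0, 0)
  "10110" → prefix "10110" already present; 0 new (none)
  "100" → prefix "100" already present; 0 new (none)
  "1011000101" → prefix "10110001" already present; 2 new (0, 1)
  "1011000010" → prefix "1011000" already present; 3 new (0, 1, 0)
  "101011" → prefix "101" already present; 3 new (0, 1, 1)
  "101100101" → prefix "1011001" already present; 2 new (0, 1)
  "1011000110" → prefix "10110001" already present; 2 new (1, 0)
  "1011" → prefix "1011" already present; 0 new (none)
  "100111111" → prefix "100" already present; 6 new (1, 1, 1, 1, 1, 1)
  "1011110" → prefix "1011" already present; 3 new (1, 1, 0)
Total nodes = 8 + 0 + 3 + 5 + 0 + 0 + 2 + 3 + 3 + 2 + 2 + 0 + 6 + 3 = 37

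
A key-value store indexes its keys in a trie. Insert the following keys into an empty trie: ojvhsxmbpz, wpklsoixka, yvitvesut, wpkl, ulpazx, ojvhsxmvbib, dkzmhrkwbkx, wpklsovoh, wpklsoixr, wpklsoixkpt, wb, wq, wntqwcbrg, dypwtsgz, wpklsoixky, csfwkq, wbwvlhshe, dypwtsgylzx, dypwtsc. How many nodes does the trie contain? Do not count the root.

92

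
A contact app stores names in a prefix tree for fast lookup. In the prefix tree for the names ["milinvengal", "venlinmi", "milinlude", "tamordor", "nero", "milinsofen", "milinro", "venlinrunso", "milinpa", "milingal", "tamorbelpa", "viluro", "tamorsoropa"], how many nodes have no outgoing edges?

A leaf is a node with no children — equivalently, the end of a word that is not a proper prefix of any other stored word.
Those words: "milingal", "milinlude", "milinpa", "milinro", "milinsofen", "milinvengal", "nero", "tamorbelpa", "tamordor", "tamorsoropa", "venlinmi", "venlinrunso", "viluro"
Leaf count: 13

13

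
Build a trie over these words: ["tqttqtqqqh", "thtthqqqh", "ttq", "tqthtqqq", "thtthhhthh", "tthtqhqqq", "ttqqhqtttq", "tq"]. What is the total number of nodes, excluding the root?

44

Count nodes per top-level branch (shared prefixes stored once):
  't'-branch (thtthhhthh, thtthqqqh, tq, tqthtqqq, tqttqtqqqh, tthtqhqqq, ttq, ttqqhqtttq): 44 nodes
Sum: 44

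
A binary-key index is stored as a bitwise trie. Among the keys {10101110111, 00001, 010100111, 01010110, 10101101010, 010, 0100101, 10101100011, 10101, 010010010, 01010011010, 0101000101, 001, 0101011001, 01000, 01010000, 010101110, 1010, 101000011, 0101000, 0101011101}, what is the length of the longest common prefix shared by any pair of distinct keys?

9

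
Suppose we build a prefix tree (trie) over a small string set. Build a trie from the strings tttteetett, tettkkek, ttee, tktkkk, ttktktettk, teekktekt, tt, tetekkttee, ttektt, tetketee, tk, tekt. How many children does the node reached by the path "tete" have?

1

Follow the path "tete" to its node, then look at its outgoing edges.
Characters that immediately follow "tete" among the stored strings: {k}.
That node has 1 child edge.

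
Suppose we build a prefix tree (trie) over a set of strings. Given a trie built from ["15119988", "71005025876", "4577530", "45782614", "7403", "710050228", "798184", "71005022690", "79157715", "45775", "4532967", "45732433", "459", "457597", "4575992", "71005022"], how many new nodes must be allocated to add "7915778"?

The longest prefix of "7915778" already in the trie is "791577" (length 6).
So 7 − 6 = 1 new nodes.

1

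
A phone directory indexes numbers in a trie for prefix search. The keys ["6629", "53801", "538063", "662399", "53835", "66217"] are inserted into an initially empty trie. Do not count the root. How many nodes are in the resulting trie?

18

For each word, the new-node count is its length minus the longest prefix already in the trie:
  "6629" → 4 new (6, 6, 2, 9)
  "53801" → 5 new (5, 3, 8, 0, 1)
  "538063" → prefix "5380" already present; 2 new (6, 3)
  "662399" → prefix "662" already present; 3 new (3, 9, 9)
  "53835" → prefix "538" already present; 2 new (3, 5)
  "66217" → prefix "662" already present; 2 new (1, 7)
Total nodes = 4 + 5 + 2 + 3 + 2 + 2 = 18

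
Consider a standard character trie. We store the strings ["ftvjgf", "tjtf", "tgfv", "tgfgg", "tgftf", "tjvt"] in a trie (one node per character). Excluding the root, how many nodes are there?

19

Trie structure (* marks end of a word):
(root)
├─ f
│  └─ t
│     └─ v
│        └─ j
│           └─ g
│              └─ f *
└─ t
   ├─ g
   │  └─ f
   │     ├─ g
   │     │  └─ g *
   │     ├─ t
   │     │  └─ f *
   │     └─ v *
   └─ j
      ├─ t
      │  └─ f *
      └─ v
         └─ t *
Counting every labelled node above: 19.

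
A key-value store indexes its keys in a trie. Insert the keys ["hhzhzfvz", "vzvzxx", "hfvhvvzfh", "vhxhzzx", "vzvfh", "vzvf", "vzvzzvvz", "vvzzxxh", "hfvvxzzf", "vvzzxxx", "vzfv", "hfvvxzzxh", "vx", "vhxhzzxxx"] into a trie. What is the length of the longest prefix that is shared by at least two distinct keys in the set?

7

Look for the deepest trie node that still has at least two words in its subtree.
"hfvvxzzf" and "hfvvxzzxh" agree on "hfvvxzz" (7 characters) before diverging; nothing deeper is shared.
Longest shared-prefix length: 7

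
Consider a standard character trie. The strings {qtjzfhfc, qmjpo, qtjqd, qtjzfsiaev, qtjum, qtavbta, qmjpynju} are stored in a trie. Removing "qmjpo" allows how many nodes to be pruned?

1

Walk "qmjpo" from the leaf back toward the root, removing each node that no remaining word uses.
The suffix "o" (1 node) is used only by "qmjpo"; the node for "qmjp" still has the child "y", so pruning stops there.
Nodes removed: 1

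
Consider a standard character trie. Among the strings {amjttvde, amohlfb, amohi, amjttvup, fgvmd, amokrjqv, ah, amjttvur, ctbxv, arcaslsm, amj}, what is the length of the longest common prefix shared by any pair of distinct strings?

The deepest shared node is where two words last agree before diverging.
e.g. "amjttvup" and "amjttvur" share the prefix "amjttvu" of length 7; no pair shares a longer one.
Longest shared-prefix length: 7

7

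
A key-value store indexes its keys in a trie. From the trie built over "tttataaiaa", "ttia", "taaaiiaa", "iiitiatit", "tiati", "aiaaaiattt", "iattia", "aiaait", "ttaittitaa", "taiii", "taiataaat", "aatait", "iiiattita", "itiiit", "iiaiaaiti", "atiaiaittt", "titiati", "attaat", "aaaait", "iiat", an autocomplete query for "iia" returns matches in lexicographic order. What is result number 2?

Filter for "iia…" and sort: "iiaiaaiti", "iiat"
Position 2: iiat

iiat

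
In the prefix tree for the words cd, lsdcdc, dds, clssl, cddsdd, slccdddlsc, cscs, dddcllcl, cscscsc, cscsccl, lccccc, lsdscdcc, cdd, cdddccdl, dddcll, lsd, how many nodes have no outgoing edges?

11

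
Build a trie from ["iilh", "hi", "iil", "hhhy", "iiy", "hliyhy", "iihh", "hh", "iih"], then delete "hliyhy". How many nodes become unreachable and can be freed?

A node on "hliyhy"'s path can go only if nothing else ends at it or branches off below it.
The suffix "liyhy" (5 nodes) is used only by "hliyhy"; the node for "h" still has the child "i", so pruning stops there.
Nodes removed: 5

5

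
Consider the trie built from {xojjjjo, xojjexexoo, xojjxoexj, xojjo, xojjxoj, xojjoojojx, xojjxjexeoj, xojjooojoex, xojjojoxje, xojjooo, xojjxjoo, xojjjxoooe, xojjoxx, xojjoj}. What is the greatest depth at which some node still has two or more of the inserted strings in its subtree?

7

Equivalently: take the maximum, over all pairs, of their longest common prefix length.
"xojjooo" and "xojjooojoex" agree on "xojjooo" (7 characters) before diverging; nothing deeper is shared.
Longest shared-prefix length: 7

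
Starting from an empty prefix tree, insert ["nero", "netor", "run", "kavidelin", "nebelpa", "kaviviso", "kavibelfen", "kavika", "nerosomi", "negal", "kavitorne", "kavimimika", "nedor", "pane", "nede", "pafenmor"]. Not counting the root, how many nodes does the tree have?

For each word, the new-node count is its length minus the longest prefix already in the trie:
  "nero" → 4 new (n, e, r, o)
  "netor" → prefix "ne" already present; 3 new (t, o, r)
  "run" → 3 new (r, u, n)
  "kavidelin" → 9 new (k, a, v, i, d, e, l, i, n)
  "nebelpa" → prefix "ne" already present; 5 new (b, e, l, p, a)
  "kaviviso" → prefix "kavi" already present; 4 new (v, i, s, o)
  "kavibelfen" → prefix "kavi" already present; 6 new (b, e, l, f, e, n)
  "kavika" → prefix "kavi" already present; 2 new (k, a)
  "nerosomi" → prefix "nero" already present; 4 new (s, o, m, i)
  "negal" → prefix "ne" already present; 3 new (g, a, l)
  "kavitorne" → prefix "kavi" already present; 5 new (t, o, r, n, e)
  "kavimimika" → prefix "kavi" already present; 6 new (m, i, m, i, k, a)
  "nedor" → prefix "ne" already present; 3 new (d, o, r)
  "pane" → 4 new (p, a, n, e)
  "nede" → prefix "ned" already present; 1 new (e)
  "pafenmor" → prefix "pa" already present; 6 new (f, e, n, m, o, r)
Total nodes = 4 + 3 + 3 + 9 + 5 + 4 + 6 + 2 + 4 + 3 + 5 + 6 + 3 + 4 + 1 + 6 = 68

68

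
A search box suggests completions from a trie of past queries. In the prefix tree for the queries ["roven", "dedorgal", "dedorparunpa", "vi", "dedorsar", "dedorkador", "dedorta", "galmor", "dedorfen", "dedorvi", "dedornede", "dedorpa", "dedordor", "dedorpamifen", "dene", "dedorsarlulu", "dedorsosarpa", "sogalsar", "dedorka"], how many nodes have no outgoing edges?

16

Leaves are exactly the stored words that no other stored word extends.
Those words: "dedordor", "dedorfen", "dedorgal", "dedorkador", "dedornede", "dedorpamifen", "dedorparunpa", "dedorsarlulu", "dedorsosarpa", "dedorta", "dedorvi", "dene", "galmor", "roven", "sogalsar", "vi"
Leaf count: 16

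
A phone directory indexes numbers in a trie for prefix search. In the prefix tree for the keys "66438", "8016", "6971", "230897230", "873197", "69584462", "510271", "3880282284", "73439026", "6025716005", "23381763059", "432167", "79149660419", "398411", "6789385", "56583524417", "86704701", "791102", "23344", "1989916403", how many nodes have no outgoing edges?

Leaves are exactly the stored words that no other stored word extends.
Those words: "1989916403", "230897230", "23344", "23381763059", "3880282284", "398411", "432167", "510271", "56583524417", "6025716005", "66438", "6789385", "69584462", "6971", "73439026", "791102", "79149660419", "8016", "86704701", "873197"
Leaf count: 20

20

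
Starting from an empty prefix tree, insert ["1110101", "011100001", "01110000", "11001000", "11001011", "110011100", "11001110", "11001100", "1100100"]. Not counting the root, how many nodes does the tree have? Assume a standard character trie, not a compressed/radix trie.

30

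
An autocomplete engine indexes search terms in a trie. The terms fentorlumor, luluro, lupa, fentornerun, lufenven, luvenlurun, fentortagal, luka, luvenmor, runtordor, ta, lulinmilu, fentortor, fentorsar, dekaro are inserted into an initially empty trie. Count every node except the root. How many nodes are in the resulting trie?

76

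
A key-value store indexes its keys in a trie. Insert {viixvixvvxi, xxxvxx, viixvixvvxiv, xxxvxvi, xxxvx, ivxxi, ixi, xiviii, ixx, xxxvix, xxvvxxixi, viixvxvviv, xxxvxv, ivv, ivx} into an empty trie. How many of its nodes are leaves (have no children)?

11

Leaves are exactly the stored words that no other stored word extends.
Those words: "ivv", "ivxxi", "ixi", "ixx", "viixvixvvxiv", "viixvxvviv", "xiviii", "xxvvxxixi", "xxxvix", "xxxvxvi", "xxxvxx"
Leaf count: 11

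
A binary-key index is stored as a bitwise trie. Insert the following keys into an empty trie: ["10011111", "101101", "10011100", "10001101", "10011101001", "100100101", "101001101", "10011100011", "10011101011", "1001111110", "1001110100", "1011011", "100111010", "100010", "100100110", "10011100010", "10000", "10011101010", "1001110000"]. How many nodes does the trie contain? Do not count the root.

49

Count nodes per top-level branch (shared prefixes stored once):
  '1'-branch (10000, 100010, 10001101, 100100101, 100100110, 10011100, 1001110000, 10011100010, 10011100011, 100111010, 1001110100, 10011101001, 10011101010, 10011101011, 10011111, 1001111110, 101001101, 101101, 1011011): 49 nodes
Sum: 49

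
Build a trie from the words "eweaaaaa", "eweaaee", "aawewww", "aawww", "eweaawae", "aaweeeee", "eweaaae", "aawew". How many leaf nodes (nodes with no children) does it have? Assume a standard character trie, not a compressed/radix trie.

Leaves are exactly the stored words that no other stored word extends.
Those words: "aaweeeee", "aawewww", "aawww", "eweaaaaa", "eweaaae", "eweaaee", "eweaawae"
Leaf count: 7

7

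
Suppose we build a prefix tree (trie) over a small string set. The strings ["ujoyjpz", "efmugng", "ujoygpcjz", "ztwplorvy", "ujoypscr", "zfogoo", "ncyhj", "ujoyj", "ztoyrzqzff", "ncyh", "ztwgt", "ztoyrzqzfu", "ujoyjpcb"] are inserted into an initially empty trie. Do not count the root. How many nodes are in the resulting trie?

55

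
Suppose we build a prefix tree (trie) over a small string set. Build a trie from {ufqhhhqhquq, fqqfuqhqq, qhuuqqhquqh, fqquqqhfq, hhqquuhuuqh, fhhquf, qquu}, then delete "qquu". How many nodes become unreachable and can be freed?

3

Walk "qquu" from the leaf back toward the root, removing each node that no remaining word uses.
The suffix "quu" (3 nodes) is used only by "qquu"; the node for "q" still has the child "h", so pruning stops there.
Nodes removed: 3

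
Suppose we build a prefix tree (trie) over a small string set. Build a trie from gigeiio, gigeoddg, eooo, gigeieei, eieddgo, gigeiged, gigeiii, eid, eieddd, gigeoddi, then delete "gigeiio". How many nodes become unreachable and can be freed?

Walk "gigeiio" from the leaf back toward the root, removing each node that no remaining word uses.
The suffix "o" (1 node) is used only by "gigeiio"; the node for "gigeii" still has the child "i", so pruning stops there.
Nodes removed: 1

1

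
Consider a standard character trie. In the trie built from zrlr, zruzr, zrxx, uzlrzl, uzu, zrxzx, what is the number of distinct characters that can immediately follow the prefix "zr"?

Follow the path "zr" to its node, then look at its outgoing edges.
Characters that immediately follow "zr" among the stored strings: {l, u, x}.
That node has 3 child edges.

3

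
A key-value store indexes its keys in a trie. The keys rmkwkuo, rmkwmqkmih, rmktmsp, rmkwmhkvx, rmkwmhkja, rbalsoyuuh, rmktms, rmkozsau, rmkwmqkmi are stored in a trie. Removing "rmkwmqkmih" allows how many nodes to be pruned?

Walk "rmkwmqkmih" from the leaf back toward the root, removing each node that no remaining word uses.
The suffix "h" (1 node) is used only by "rmkwmqkmih"; "rmkwmqkmi" is itself a stored word, so pruning stops there.
Nodes removed: 1

1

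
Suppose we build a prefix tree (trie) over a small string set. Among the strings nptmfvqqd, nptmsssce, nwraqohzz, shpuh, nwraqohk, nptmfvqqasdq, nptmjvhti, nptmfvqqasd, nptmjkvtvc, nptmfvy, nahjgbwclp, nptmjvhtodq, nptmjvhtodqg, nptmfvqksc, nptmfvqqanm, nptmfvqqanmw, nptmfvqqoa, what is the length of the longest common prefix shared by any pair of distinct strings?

11

The deepest shared node is where two words last agree before diverging.
e.g. "nptmfvqqanm" and "nptmfvqqanmw" share the prefix "nptmfvqqanm" of length 11; no pair shares a longer one.
Longest shared-prefix length: 11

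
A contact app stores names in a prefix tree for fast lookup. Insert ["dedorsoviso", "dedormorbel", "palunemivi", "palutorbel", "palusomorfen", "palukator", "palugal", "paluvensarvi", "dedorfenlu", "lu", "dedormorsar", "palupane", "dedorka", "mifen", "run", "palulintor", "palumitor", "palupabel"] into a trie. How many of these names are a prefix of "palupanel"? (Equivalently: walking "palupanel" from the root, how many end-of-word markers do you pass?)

Check each prefix of "palupanel" against the stored set — each match is an end-marker on the path.
Prefixes of the query that are stored words: "palupane"
Count: 1

1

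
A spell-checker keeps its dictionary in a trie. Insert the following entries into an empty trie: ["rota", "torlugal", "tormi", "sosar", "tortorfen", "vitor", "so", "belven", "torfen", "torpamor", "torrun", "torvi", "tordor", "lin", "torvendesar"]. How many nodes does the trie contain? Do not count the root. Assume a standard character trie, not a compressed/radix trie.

62

Insert word by word; a character creates a node only if that edge doesn't already exist:
  "rota" → 4 new (r, o, t, a)
  "torlugal" → 8 new (t, o, r, l, u, g, a, l)
  "tormi" → prefix "tor" already present; 2 new (m, i)
  "sosar" → 5 new (s, o, s, a, r)
  "tortorfen" → prefix "tor" already present; 6 new (t, o, r, f, e, n)
  "vitor" → 5 new (v, i, t, o, r)
  "so" → prefix "so" already present; 0 new (none)
  "belven" → 6 new (b, e, l, v, e, n)
  "torfen" → prefix "tor" already present; 3 new (f, e, n)
  "torpamor" → prefix "tor" already present; 5 new (p, a, m, o, r)
  "torrun" → prefix "tor" already present; 3 new (r, u, n)
  "torvi" → prefix "tor" already present; 2 new (v, i)
  "tordor" → prefix "tor" already present; 3 new (d, o, r)
  "lin" → 3 new (l, i, n)
  "torvendesar" → prefix "torv" already present; 7 new (e, n, d, e, s, a, r)
Total nodes = 4 + 8 + 2 + 5 + 6 + 5 + 0 + 6 + 3 + 5 + 3 + 2 + 3 + 3 + 7 = 62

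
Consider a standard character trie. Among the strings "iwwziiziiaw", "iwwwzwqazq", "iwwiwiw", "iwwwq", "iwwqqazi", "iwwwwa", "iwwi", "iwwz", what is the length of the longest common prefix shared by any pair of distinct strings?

Look for the deepest trie node that still has at least two words in its subtree.
e.g. "iwwi" and "iwwiwiw" share the prefix "iwwi" of length 4; no pair shares a longer one.
Longest shared-prefix length: 4

4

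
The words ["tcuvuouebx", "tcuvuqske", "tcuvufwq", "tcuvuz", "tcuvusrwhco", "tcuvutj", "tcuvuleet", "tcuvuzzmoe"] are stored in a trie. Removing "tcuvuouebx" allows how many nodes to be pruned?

A node on "tcuvuouebx"'s path can go only if nothing else ends at it or branches off below it.
The suffix "ouebx" (5 nodes) is used only by "tcuvuouebx"; the node for "tcuvu" still has the child "q", so pruning stops there.
Nodes removed: 5

5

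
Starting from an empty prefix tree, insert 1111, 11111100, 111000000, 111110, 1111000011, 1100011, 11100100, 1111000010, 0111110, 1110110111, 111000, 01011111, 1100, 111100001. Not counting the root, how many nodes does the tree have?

49

Count nodes per top-level branch (shared prefixes stored once):
  '0'-branch (01011111, 0111110): 13 nodes
  '1'-branch (1100, 1100011, 111000, 111000000, 11100100, 1110110111, 1111, 111100001, 1111000010, 1111000011, 111110, 11111100): 36 nodes
Sum: 49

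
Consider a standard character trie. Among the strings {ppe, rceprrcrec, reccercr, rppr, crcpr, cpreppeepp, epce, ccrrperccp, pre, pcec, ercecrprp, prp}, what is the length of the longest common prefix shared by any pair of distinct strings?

Equivalently: take the maximum, over all pairs, of their longest common prefix length.
e.g. "pre" and "prp" share the prefix "pr" of length 2; no pair shares a longer one.
Longest shared-prefix length: 2

2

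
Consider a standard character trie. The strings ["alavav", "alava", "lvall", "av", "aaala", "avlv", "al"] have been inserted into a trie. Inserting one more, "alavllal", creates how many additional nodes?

4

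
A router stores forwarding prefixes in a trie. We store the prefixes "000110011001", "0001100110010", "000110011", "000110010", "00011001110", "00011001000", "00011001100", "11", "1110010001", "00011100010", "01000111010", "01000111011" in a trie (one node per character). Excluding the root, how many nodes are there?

45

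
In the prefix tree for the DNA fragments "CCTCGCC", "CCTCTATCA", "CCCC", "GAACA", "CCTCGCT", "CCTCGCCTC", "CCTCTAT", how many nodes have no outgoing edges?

A leaf is a node with no children — equivalently, the end of a word that is not a proper prefix of any other stored word.
Those words: "CCCC", "CCTCGCCTC", "CCTCGCT", "CCTCTATCA", "GAACA"
Leaf count: 5

5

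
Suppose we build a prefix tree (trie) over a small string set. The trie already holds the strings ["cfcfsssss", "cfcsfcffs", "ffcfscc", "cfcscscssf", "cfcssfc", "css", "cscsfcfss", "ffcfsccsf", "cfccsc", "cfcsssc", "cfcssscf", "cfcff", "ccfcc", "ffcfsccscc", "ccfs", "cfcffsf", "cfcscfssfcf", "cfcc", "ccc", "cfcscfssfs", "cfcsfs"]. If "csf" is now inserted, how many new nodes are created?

"cs" is already a path in the trie; the remaining "f" must be added.
New nodes needed: |"csf"| − 2 = 3 − 2 = 1.

1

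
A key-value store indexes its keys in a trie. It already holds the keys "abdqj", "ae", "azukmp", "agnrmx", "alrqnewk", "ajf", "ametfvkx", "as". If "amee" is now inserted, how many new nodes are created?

1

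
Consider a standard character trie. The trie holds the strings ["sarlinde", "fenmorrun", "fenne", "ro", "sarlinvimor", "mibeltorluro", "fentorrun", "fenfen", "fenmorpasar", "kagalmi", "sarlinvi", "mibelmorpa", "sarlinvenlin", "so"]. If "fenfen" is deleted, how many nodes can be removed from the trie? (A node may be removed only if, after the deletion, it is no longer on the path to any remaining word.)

A node on "fenfen"'s path can go only if nothing else ends at it or branches off below it.
The suffix "fen" (3 nodes) is used only by "fenfen"; the node for "fen" still has the child "m", so pruning stops there.
Nodes removed: 3

3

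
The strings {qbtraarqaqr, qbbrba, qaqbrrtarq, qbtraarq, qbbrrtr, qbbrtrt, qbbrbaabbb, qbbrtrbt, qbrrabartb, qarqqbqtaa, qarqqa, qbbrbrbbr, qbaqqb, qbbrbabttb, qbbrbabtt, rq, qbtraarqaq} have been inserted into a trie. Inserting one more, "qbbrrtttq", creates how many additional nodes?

Walking "qbbrrtttq" from the root, the first 6 characters ("qbbrrt") follow existing edges; "t" is the first miss.
Each of the 3 remaining characters creates one node.

3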